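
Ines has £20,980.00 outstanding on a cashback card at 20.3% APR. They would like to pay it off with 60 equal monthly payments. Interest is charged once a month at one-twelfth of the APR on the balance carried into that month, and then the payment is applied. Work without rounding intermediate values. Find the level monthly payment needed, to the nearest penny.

Monthly rate r = 20.3%/12 = 1.69167% = 0.0169167.
Level-payment amortization: P = B₀·r / (1 − (1+r)^(−n)) = 20980.00·0.0169167 / (1 − 1.01692^(−60)).
Denominator 1 − (1+r)^(−60) = 0.634507822.
P = 354.912 / 0.634507822 ≈ 559.35.

£559.35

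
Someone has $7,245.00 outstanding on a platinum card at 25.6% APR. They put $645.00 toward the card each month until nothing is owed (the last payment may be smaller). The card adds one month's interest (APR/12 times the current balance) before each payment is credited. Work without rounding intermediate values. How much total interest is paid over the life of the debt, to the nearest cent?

$1,125.81

Monthly rate r = 25.6%/12 = 2.13333% = 0.0213333.
Payoff takes n = ⌈−ln(1 − rB₀/P)/ln(1+r)⌉ = ⌈12.978⌉ = 13 payments; the last is $630.81.
Total paid = 12·$645.00 + $630.81 = $8,370.81.
Total interest = total paid − principal = $8,370.81 − $7,245.00 = $1,125.81.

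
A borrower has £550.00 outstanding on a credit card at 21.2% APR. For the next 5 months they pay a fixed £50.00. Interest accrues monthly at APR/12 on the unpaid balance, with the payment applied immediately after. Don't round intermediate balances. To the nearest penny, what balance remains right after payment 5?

Monthly rate r = 21.2%/12 = 1.76667% = 0.0176667.
Each month: B ← B·(1+r) − £50.00.
Month 1: interest £9.72; balance after payment £509.72.
Month 2: interest £9.00; balance after payment £468.72.
Month 3: interest £8.28; balance after payment £427.00.
Month 4: interest £7.54; balance after payment £384.55.
Month 5: interest £6.79; balance after payment £341.34.

£341.34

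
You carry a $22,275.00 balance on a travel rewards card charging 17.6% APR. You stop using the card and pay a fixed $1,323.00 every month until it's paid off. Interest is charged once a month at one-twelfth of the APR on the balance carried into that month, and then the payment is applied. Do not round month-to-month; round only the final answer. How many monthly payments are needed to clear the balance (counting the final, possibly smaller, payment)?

Monthly rate r = 17.6%/12 = 1.46667% = 0.0146667.
Recurrence: B ← B·(1+r) − $1,323.00.
Month 1: interest $326.70; balance after payment $21,278.70.
Month 2: interest $312.09; balance after payment $20,267.79.
Closed form: n = −ln(1 − rB₀/P)/ln(1+r) = −ln(0.75306)/ln(1.01467) ≈ 19.478, so the balance reaches zero during payment 20.

20 payments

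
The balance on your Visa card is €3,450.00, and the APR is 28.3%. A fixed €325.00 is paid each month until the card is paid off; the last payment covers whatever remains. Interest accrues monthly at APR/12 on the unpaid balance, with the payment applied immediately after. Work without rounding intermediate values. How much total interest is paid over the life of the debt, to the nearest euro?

€568

Monthly rate r = 28.3%/12 = 2.35833% = 0.0235833.
Payoff takes n = ⌈−ln(1 − rB₀/P)/ln(1+r)⌉ = ⌈12.362⌉ = 13 payments; the last is €118.40.
Total paid = 12·€325.00 + €118.40 = €4,018.40.
Total interest = total paid − principal = €4,018.40 − €3,450.00 = €568.40.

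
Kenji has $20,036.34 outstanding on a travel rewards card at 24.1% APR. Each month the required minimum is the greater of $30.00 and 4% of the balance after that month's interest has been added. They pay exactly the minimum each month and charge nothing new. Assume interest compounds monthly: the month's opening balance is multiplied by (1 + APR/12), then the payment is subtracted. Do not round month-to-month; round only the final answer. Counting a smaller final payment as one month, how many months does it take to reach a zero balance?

192 months

Monthly rate r = 24.1%/12 = 2.00833% = 0.0200833.
While 4% of the post-interest balance exceeds $30.00, each month B ← (B·(1+r))·(1 − 0.04), i.e. B shrinks by the factor (1+r)·0.96 = 0.97928.
This holds for months 1–158. Entering month 159 the balance is $733.00; 4% of the post-interest balance is now below $30.00, so the flat $30.00 minimum applies from here.
From month 159 a fixed $30.00 at rate r clears $733.00 in 34 more payments. Total: 158 + 34 = 192 months.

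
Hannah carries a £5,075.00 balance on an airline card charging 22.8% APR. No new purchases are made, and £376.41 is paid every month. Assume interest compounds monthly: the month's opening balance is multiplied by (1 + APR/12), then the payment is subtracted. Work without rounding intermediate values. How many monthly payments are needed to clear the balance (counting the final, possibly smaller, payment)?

16 months

Monthly rate r = 22.8%/12 = 1.9% = 0.019.
Recurrence: B ← B·(1+r) − £376.41.
Month 1: interest £96.42; balance after payment £4,795.02.
Month 2: interest £91.11; balance after payment £4,509.71.
Closed form: n = −ln(1 − rB₀/P)/ln(1+r) = −ln(0.74383)/ln(1.019) ≈ 15.723, so the balance reaches zero during payment 16.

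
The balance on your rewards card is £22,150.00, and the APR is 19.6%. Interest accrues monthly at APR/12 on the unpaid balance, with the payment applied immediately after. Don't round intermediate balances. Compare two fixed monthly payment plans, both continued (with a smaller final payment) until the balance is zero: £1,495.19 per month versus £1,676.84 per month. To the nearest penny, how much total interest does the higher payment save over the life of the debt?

Monthly rate r = 19.6%/12 = 1.63333% = 0.0163333.
At £1,495.19/mo: n = ⌈−ln(1 − rB₀/P)/ln(1+r)⌉ = 18 payments (last £148.93); total interest = total paid − £22,150.00 = £3,417.16.
At £1,676.84/mo: 16 payments (last £1.11); total interest £3,003.71.
Interest saved = £3,417.16 − £3,003.71 = £413.45.

£413.45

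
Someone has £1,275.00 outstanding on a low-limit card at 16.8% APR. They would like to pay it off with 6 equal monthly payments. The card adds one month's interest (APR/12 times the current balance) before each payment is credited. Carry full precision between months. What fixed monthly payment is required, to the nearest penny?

Monthly rate r = 16.8%/12 = 1.4% = 0.014.
Level-payment amortization: P = B₀·r / (1 − (1+r)^(−n)) = 1275.00·0.014 / (1 − 1.014^(−6)).
Denominator 1 − (1+r)^(−6) = 0.0800329557.
P = 17.85 / 0.0800329557 ≈ 223.03.

£223.03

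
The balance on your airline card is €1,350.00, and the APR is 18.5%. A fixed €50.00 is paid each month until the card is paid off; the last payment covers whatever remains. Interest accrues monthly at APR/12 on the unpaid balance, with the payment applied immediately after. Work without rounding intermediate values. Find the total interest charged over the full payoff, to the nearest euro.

Monthly rate r = 18.5%/12 = 1.54167% = 0.0154167.
Payoff takes n = ⌈−ln(1 − rB₀/P)/ln(1+r)⌉ = ⌈35.184⌉ = 36 payments; the last is €9.26.
Total paid = 35·€50.00 + €9.26 = €1,759.26.
Total interest = total paid − principal = €1,759.26 − €1,350.00 = €409.26.

€409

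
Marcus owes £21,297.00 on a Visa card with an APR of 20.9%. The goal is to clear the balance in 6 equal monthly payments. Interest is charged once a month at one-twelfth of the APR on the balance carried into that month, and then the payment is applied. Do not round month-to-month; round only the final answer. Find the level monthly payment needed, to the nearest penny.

Monthly rate r = 20.9%/12 = 1.74167% = 0.0174167.
Level-payment amortization: P = B₀·r / (1 − (1+r)^(−n)) = 21297.00·0.0174167 / (1 − 1.01742^(−6)).
Denominator 1 − (1+r)^(−6) = 0.0984145095.
P = 370.923 / 0.0984145095 ≈ 3768.98.

£3,768.98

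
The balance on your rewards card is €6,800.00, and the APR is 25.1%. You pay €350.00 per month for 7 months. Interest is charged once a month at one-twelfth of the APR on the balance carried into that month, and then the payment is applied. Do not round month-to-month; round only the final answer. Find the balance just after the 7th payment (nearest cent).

Monthly rate r = 25.1%/12 = 2.09167% = 0.0209167.
Each month: B ← B·(1+r) − €350.00.
Month 1: interest €142.23; balance after payment €6,592.23.
Month 2: interest €137.89; balance after payment €6,380.12.
Month 3: interest €133.45; balance after payment €6,163.57.
Month 4: interest €128.92; balance after payment €5,942.49.
Month 5: interest €124.30; balance after payment €5,716.79.
Month 6: interest €119.58; balance after payment €5,486.37.
Month 7: interest €114.76; balance after payment €5,251.12.

€5,251.12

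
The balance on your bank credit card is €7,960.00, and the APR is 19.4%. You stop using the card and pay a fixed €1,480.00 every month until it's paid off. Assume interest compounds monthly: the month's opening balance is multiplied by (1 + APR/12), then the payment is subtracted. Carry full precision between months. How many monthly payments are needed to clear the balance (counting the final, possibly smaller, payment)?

Monthly rate r = 19.4%/12 = 1.61667% = 0.0161667.
Recurrence: B ← B·(1+r) − €1,480.00.
Month 1: interest €128.69; balance after payment €6,608.69.
Month 2: interest €106.84; balance after payment €5,235.53.
Month 3: interest €84.64; balance after payment €3,840.17.
Month 4: interest €62.08; balance after payment €2,422.25.
Month 5: interest €39.16; balance after payment €981.41.
Month 6: interest €15.87; balance after payment €0.00.

6 months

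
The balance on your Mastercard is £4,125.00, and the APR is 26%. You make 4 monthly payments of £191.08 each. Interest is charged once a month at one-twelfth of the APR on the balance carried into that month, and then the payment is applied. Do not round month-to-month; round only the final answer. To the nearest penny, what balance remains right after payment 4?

Monthly rate r = 26%/12 = 2.16667% = 0.0216667.
Each month: B ← B·(1+r) − £191.08.
Month 1: interest £89.38; balance after payment £4,023.30.
Month 2: interest £87.17; balance after payment £3,919.39.
Month 3: interest £84.92; balance after payment £3,813.23.
Month 4: interest £82.62; balance after payment £3,704.77.

£3,704.77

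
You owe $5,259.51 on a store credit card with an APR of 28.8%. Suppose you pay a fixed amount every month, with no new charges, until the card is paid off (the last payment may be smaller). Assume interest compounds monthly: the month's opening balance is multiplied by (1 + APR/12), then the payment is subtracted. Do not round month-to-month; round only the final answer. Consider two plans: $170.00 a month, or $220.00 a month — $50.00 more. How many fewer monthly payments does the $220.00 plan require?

Monthly rate r = 28.8%/12 = 2.4% = 0.024.
At $170.00/mo: n = ⌈−ln(1 − rB₀/P)/ln(1+r)⌉ = 58 payments (last $35.94); total interest = total paid − $5,259.51 = $4,466.43.
At $220.00/mo: 36 payments (last $210.54); total interest $2,651.03.
Payments saved = 58 − 36 = 22.

22 fewer payments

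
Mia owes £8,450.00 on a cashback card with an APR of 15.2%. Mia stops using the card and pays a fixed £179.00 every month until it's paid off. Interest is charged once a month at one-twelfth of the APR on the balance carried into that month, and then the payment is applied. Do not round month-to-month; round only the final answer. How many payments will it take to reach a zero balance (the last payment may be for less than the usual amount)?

73 months

Monthly rate r = 15.2%/12 = 1.26667% = 0.0126667.
Recurrence: B ← B·(1+r) − £179.00.
Month 1: interest £107.03; balance after payment £8,378.03.
Month 2: interest £106.12; balance after payment £8,305.16.
Closed form: n = −ln(1 − rB₀/P)/ln(1+r) = −ln(0.40205)/ln(1.01267) ≈ 72.390, so the balance reaches zero during payment 73.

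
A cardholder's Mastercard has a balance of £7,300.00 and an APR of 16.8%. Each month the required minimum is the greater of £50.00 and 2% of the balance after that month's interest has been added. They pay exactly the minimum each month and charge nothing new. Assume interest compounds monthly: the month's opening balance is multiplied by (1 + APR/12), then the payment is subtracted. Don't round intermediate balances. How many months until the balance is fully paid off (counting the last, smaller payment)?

Monthly rate r = 16.8%/12 = 1.4% = 0.014.
While 2% of the post-interest balance exceeds £50.00, each month B ← (B·(1+r))·(1 − 0.02), i.e. B shrinks by the factor (1+r)·0.98 = 0.99372.
This holds for months 1–173. Entering month 174 the balance is £2,454.71; 2% of the post-interest balance is now below £50.00, so the flat £50.00 minimum applies from here.
From month 174 a fixed £50.00 at rate r clears £2,454.71 in 84 more payments. Total: 173 + 84 = 257 months.

257 months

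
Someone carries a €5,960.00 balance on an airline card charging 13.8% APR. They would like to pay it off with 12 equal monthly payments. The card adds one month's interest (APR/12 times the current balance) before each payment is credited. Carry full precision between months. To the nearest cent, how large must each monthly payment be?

€534.57

Monthly rate r = 13.8%/12 = 1.15% = 0.0115.
Level-payment amortization: P = B₀·r / (1 − (1+r)^(−n)) = 5960.00·0.0115 / (1 − 1.0115^(−12)).
Denominator 1 − (1+r)^(−12) = 0.128215075.
P = 68.54 / 0.128215075 ≈ 534.57.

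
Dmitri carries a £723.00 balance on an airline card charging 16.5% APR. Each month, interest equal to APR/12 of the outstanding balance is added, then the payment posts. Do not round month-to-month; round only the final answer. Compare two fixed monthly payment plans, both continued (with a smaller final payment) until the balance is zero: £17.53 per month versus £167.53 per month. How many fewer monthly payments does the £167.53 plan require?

57 fewer payments

Monthly rate r = 16.5%/12 = 1.375% = 0.01375.
At £17.53/mo: n = ⌈−ln(1 − rB₀/P)/ln(1+r)⌉ = 62 payments (last £5.43); total interest = total paid − £723.00 = £351.76.
At £167.53/mo: 5 payments (last £80.62); total interest £27.74.
Payments saved = 62 − 5 = 57.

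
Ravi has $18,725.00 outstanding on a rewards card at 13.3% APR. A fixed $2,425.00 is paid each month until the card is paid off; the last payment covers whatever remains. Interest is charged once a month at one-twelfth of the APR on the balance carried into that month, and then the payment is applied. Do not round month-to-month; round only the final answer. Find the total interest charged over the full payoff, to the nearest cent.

Monthly rate r = 13.3%/12 = 1.10833% = 0.0110833.
Payoff takes n = ⌈−ln(1 − rB₀/P)/ln(1+r)⌉ = ⌈8.117⌉ = 9 payments; the last is $284.78.
Total paid = 8·$2,425.00 + $284.78 = $19,684.78.
Total interest = total paid − principal = $19,684.78 − $18,725.00 = $959.78.

$959.78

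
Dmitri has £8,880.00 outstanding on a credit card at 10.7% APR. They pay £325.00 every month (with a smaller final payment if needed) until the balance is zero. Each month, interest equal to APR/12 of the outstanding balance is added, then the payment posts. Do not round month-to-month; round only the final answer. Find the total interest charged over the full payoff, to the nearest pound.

Monthly rate r = 10.7%/12 = 0.891667% = 0.00891667.
Payoff takes n = ⌈−ln(1 − rB₀/P)/ln(1+r)⌉ = ⌈31.454⌉ = 32 payments; the last is £148.05.
Total paid = 31·£325.00 + £148.05 = £10,223.05.
Total interest = total paid − principal = £10,223.05 − £8,880.00 = £1,343.05.

£1,343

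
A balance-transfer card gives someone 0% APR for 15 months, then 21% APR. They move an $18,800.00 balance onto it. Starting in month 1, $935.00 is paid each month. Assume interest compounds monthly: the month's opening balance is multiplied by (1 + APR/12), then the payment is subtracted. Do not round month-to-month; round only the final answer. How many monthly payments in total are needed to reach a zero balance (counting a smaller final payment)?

Promo months 1–15 at r₀ = 0%/12 = 0; months 16+ at r₁ = 21%/12 = 0.0175.
After month 15 (no interest yet): B = $18,800.00 − 15·$935.00 = $4,775.00.
Then at r₁ with $935.00/mo: n₂ = −ln(1 − r₁·B/P)/ln(1+r₁) ≈ 5.40 → 6 more payments.

21 payments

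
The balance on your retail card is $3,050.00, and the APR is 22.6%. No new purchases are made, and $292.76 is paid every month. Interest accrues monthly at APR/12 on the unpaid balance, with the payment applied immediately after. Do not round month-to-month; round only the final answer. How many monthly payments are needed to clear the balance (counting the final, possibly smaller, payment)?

Monthly rate r = 22.6%/12 = 1.88333% = 0.0188333.
Recurrence: B ← B·(1+r) − $292.76.
Month 1: interest $57.44; balance after payment $2,814.68.
Month 2: interest $53.01; balance after payment $2,574.93.
Closed form: n = −ln(1 − rB₀/P)/ln(1+r) = −ln(0.80379)/ln(1.01883) ≈ 11.706, so the balance reaches zero during payment 12.

12 months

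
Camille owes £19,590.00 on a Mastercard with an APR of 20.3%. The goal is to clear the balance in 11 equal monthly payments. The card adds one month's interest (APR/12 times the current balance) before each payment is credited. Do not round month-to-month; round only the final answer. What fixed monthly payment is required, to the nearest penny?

£1,966.72

Monthly rate r = 20.3%/12 = 1.69167% = 0.0169167.
Level-payment amortization: P = B₀·r / (1 − (1+r)^(−n)) = 19590.00·0.0169167 / (1 − 1.01692^(−11)).
Denominator 1 − (1+r)^(−11) = 0.168502433.
P = 331.397 / 0.168502433 ≈ 1966.72.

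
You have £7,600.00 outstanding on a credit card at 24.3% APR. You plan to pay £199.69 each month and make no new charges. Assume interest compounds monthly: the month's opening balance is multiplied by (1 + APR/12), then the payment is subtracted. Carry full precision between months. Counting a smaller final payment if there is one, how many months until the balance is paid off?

Monthly rate r = 24.3%/12 = 2.025% = 0.02025.
Recurrence: B ← B·(1+r) − £199.69.
Month 1: interest £153.90; balance after payment £7,554.21.
Month 2: interest £152.97; balance after payment £7,507.49.
Closed form: n = −ln(1 − rB₀/P)/ln(1+r) = −ln(0.22931)/ln(1.02025) ≈ 73.460, so the balance reaches zero during payment 74.

74 payments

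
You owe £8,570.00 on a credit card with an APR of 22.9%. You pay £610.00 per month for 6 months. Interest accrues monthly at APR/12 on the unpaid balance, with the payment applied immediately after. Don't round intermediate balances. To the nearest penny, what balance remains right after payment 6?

Monthly rate r = 22.9%/12 = 1.90833% = 0.0190833.
Each month: B ← B·(1+r) − £610.00.
Month 1: interest £163.54; balance after payment £8,123.54.
Month 2: interest £155.02; balance after payment £7,668.57.
Month 3: interest £146.34; balance after payment £7,204.91.
Month 4: interest £137.49; balance after payment £6,732.40.
Month 5: interest £128.48; balance after payment £6,250.88.
Month 6: interest £119.29; balance after payment £5,760.17.

£5,760.17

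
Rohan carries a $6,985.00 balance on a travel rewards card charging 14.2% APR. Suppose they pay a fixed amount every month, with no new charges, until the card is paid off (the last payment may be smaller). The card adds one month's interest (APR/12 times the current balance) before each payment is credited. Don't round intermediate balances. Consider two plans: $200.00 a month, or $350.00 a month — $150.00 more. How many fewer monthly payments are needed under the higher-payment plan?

Monthly rate r = 14.2%/12 = 1.18333% = 0.0118333.
At $200.00/mo: n = ⌈−ln(1 − rB₀/P)/ln(1+r)⌉ = 46 payments (last $65.41); total interest = total paid − $6,985.00 = $2,080.41.
At $350.00/mo: 23 payments (last $315.30); total interest $1,030.30.
Payments saved = 46 − 23 = 23.

23 fewer payments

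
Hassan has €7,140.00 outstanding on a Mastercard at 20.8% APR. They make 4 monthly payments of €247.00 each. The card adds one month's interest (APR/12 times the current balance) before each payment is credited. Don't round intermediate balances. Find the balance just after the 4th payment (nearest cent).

Monthly rate r = 20.8%/12 = 1.73333% = 0.0173333.
Each month: B ← B·(1+r) − €247.00.
Month 1: interest €123.76; balance after payment €7,016.76.
Month 2: interest €121.62; balance after payment €6,891.38.
Month 3: interest €119.45; balance after payment €6,763.83.
Month 4: interest €117.24; balance after payment €6,634.07.

€6,634.07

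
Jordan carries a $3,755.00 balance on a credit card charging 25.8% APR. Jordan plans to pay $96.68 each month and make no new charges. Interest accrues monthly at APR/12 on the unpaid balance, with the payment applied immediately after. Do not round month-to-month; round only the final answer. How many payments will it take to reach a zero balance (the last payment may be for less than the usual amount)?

85 months

Monthly rate r = 25.8%/12 = 2.15% = 0.0215.
Recurrence: B ← B·(1+r) − $96.68.
Month 1: interest $80.73; balance after payment $3,739.05.
Month 2: interest $80.39; balance after payment $3,722.76.
Closed form: n = −ln(1 − rB₀/P)/ln(1+r) = −ln(0.16495)/ln(1.0215) ≈ 84.717, so the balance reaches zero during payment 85.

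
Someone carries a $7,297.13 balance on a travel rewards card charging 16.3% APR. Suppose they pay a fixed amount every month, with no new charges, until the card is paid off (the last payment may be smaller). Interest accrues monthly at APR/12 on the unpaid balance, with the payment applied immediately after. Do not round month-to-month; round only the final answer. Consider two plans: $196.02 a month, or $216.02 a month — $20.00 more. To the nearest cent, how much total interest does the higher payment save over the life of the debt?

Monthly rate r = 16.3%/12 = 1.35833% = 0.0135833.
At $196.02/mo: n = ⌈−ln(1 − rB₀/P)/ln(1+r)⌉ = 53 payments (last $43.10); total interest = total paid − $7,297.13 = $2,939.01.
At $216.02/mo: 46 payments (last $111.01); total interest $2,534.78.
Interest saved = $2,939.01 − $2,534.78 = $404.23.

$404.23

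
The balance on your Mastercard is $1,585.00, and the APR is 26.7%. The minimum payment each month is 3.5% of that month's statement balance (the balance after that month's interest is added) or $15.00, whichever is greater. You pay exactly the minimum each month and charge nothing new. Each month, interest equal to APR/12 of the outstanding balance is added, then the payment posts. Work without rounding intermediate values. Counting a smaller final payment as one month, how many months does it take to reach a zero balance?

142 months

Monthly rate r = 26.7%/12 = 2.225% = 0.02225.
While 3.5% of the post-interest balance exceeds $15.00, each month B ← (B·(1+r))·(1 − 0.035), i.e. B shrinks by the factor (1+r)·0.965 = 0.98647.
This holds for months 1–98. Entering month 99 the balance is $417.16; 3.5% of the post-interest balance is now below $15.00, so the flat $15.00 minimum applies from here.
From month 99 a fixed $15.00 at rate r clears $417.16 in 44 more payments. Total: 98 + 44 = 142 months.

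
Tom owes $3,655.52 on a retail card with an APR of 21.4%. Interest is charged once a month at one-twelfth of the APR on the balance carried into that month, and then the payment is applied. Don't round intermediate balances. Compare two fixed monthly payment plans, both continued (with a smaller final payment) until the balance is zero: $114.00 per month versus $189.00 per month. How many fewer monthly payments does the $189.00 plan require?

Monthly rate r = 21.4%/12 = 1.78333% = 0.0178333.
At $114.00/mo: n = ⌈−ln(1 − rB₀/P)/ln(1+r)⌉ = 48 payments (last $112.78); total interest = total paid − $3,655.52 = $1,815.26.
At $189.00/mo: 24 payments (last $175.97); total interest $867.45.
Payments saved = 48 − 24 = 24.

24 fewer payments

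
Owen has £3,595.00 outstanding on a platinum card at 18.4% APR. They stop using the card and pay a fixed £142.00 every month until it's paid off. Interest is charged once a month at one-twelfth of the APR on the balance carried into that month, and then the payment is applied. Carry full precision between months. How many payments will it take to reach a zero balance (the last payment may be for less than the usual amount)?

33 months

Monthly rate r = 18.4%/12 = 1.53333% = 0.0153333.
Recurrence: B ← B·(1+r) − £142.00.
Month 1: interest £55.12; balance after payment £3,508.12.
Month 2: interest £53.79; balance after payment £3,419.91.
Closed form: n = −ln(1 − rB₀/P)/ln(1+r) = −ln(0.61181)/ln(1.01533) ≈ 32.289, so the balance reaches zero during payment 33.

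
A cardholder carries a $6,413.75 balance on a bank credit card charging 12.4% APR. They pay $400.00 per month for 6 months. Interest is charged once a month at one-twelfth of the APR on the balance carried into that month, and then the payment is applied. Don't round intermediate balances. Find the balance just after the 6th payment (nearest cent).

Monthly rate r = 12.4%/12 = 1.03333% = 0.0103333.
Each month: B ← B·(1+r) − $400.00.
Month 1: interest $66.28; balance after payment $6,080.03.
Month 2: interest $62.83; balance after payment $5,742.85.
Month 3: interest $59.34; balance after payment $5,402.20.
Month 4: interest $55.82; balance after payment $5,058.02.
Month 5: interest $52.27; balance after payment $4,710.28.
Month 6: interest $48.67; balance after payment $4,358.96.

$4,358.96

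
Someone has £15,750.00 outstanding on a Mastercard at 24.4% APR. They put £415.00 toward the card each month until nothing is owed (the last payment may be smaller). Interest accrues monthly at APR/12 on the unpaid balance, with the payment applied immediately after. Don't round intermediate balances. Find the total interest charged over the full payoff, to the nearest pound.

Monthly rate r = 24.4%/12 = 2.03333% = 0.0203333.
Payoff takes n = ⌈−ln(1 − rB₀/P)/ln(1+r)⌉ = ⌈73.377⌉ = 74 payments; the last is £157.52.
Total paid = 73·£415.00 + £157.52 = £30,452.52.
Total interest = total paid − principal = £30,452.52 − £15,750.00 = £14,702.52.

£14,703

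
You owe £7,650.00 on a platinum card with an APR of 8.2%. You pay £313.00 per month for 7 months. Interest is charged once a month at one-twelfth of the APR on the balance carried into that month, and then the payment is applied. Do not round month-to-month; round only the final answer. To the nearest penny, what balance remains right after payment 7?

£5,787.08

Monthly rate r = 8.2%/12 = 0.683333% = 0.00683333.
Each month: B ← B·(1+r) − £313.00.
Month 1: interest £52.27; balance after payment £7,389.27.
Month 2: interest £50.49; balance after payment £7,126.77.
Month 3: interest £48.70; balance after payment £6,862.47.
Month 4: interest £46.89; balance after payment £6,596.36.
Month 5: interest £45.08; balance after payment £6,328.44.
Month 6: interest £43.24; balance after payment £6,058.68.
Month 7: interest £41.40; balance after payment £5,787.08.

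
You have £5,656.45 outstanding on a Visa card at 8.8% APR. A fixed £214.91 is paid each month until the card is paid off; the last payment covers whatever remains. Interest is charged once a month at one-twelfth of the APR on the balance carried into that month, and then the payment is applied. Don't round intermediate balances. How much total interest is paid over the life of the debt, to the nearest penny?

£651.37

Monthly rate r = 8.8%/12 = 0.733333% = 0.00733333.
Payoff takes n = ⌈−ln(1 − rB₀/P)/ln(1+r)⌉ = ⌈29.350⌉ = 30 payments; the last is £75.43.
Total paid = 29·£214.91 + £75.43 = £6,307.82.
Total interest = total paid − principal = £6,307.82 − £5,656.45 = £651.37.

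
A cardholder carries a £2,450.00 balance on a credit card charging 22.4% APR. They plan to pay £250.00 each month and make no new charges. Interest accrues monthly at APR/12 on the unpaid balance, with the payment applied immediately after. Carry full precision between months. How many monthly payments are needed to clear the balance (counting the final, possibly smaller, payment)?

11 payments

Monthly rate r = 22.4%/12 = 1.86667% = 0.0186667.
Recurrence: B ← B·(1+r) − £250.00.
Month 1: interest £45.73; balance after payment £2,245.73.
Month 2: interest £41.92; balance after payment £2,037.65.
Closed form: n = −ln(1 − rB₀/P)/ln(1+r) = −ln(0.81707)/ln(1.01867) ≈ 10.924, so the balance reaches zero during payment 11.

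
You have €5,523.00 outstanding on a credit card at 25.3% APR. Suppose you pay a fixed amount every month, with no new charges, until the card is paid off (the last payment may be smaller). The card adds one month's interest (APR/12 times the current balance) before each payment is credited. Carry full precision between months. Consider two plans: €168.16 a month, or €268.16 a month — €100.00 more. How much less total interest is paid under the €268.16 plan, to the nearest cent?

Monthly rate r = 25.3%/12 = 2.10833% = 0.0210833.
At €168.16/mo: n = ⌈−ln(1 − rB₀/P)/ln(1+r)⌉ = 57 payments (last €87.01); total interest = total paid − €5,523.00 = €3,980.97.
At €268.16/mo: 28 payments (last €80.74); total interest €1,798.06.
Interest saved = €3,980.97 − €1,798.06 = €2,182.91.

€2,182.91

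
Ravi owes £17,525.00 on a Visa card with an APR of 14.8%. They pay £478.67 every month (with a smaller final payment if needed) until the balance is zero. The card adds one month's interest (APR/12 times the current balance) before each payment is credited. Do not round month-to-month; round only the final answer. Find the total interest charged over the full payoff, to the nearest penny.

Monthly rate r = 14.8%/12 = 1.23333% = 0.0123333.
Payoff takes n = ⌈−ln(1 − rB₀/P)/ln(1+r)⌉ = ⌈49.001⌉ = 50 payments; the last is £0.61.
Total paid = 49·£478.67 + £0.61 = £23,455.44.
Total interest = total paid − principal = £23,455.44 − £17,525.00 = £5,930.44.

£5,930.44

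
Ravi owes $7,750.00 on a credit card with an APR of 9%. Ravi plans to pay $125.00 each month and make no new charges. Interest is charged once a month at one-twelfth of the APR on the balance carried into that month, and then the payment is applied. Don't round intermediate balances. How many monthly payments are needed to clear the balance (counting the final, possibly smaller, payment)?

Monthly rate r = 9%/12 = 0.75% = 0.0075.
Recurrence: B ← B·(1+r) − $125.00.
Month 1: interest $58.12; balance after payment $7,683.12.
Month 2: interest $57.62; balance after payment $7,615.75.
Closed form: n = −ln(1 − rB₀/P)/ln(1+r) = −ln(0.535)/ln(1.0075) ≈ 83.711, so the balance reaches zero during payment 84.

84 months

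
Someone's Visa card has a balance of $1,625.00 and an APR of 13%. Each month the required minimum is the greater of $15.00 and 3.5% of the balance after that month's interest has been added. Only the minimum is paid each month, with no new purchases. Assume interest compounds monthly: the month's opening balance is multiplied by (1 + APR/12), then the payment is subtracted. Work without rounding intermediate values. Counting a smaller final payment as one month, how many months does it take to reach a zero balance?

Monthly rate r = 13%/12 = 1.08333% = 0.0108333.
While 3.5% of the post-interest balance exceeds $15.00, each month B ← (B·(1+r))·(1 − 0.035), i.e. B shrinks by the factor (1+r)·0.965 = 0.97545.
This holds for months 1–55. Entering month 56 the balance is $414.22; 3.5% of the post-interest balance is now below $15.00, so the flat $15.00 minimum applies from here.
From month 56 a fixed $15.00 at rate r clears $414.22 in 33 more payments. Total: 55 + 33 = 88 months.

88 months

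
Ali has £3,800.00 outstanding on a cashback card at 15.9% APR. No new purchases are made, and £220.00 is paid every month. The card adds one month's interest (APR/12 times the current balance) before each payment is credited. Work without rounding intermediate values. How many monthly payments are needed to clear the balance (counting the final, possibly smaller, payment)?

20 months

Monthly rate r = 15.9%/12 = 1.325% = 0.01325.
Recurrence: B ← B·(1+r) − £220.00.
Month 1: interest £50.35; balance after payment £3,630.35.
Month 2: interest £48.10; balance after payment £3,458.45.
Closed form: n = −ln(1 − rB₀/P)/ln(1+r) = −ln(0.77114)/ln(1.01325) ≈ 19.744, so the balance reaches zero during payment 20.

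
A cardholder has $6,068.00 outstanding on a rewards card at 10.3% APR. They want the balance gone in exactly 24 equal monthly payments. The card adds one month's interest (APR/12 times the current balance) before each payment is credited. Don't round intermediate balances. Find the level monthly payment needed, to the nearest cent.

$280.85

Monthly rate r = 10.3%/12 = 0.858333% = 0.00858333.
Level-payment amortization: P = B₀·r / (1 − (1+r)^(−n)) = 6068.00·0.00858333 / (1 − 1.00858^(−24)).
Denominator 1 − (1+r)^(−24) = 0.185451204.
P = 52.0837 / 0.185451204 ≈ 280.85.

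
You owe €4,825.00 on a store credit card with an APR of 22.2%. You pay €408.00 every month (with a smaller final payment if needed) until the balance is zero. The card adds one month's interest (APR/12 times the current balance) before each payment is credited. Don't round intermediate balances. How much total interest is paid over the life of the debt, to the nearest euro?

€671

Monthly rate r = 22.2%/12 = 1.85% = 0.0185.
Payoff takes n = ⌈−ln(1 − rB₀/P)/ln(1+r)⌉ = ⌈13.469⌉ = 14 payments; the last is €192.28.
Total paid = 13·€408.00 + €192.28 = €5,496.28.
Total interest = total paid − principal = €5,496.28 − €4,825.00 = €671.28.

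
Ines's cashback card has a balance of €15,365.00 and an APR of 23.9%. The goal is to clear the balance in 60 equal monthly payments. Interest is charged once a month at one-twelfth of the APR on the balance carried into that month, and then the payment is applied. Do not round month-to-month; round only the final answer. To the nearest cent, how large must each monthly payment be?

€441.13

Monthly rate r = 23.9%/12 = 1.99167% = 0.0199167.
Level-payment amortization: P = B₀·r / (1 − (1+r)^(−n)) = 15365.00·0.0199167 / (1 − 1.01992^(−60)).
Denominator 1 − (1+r)^(−60) = 0.693719974.
P = 306.02 / 0.693719974 ≈ 441.13.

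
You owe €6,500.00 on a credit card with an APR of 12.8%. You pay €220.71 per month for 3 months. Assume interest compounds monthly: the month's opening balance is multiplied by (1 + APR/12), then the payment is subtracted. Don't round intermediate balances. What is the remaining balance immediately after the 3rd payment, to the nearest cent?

Monthly rate r = 12.8%/12 = 1.06667% = 0.0106667.
Each month: B ← B·(1+r) − €220.71.
Month 1: interest €69.33; balance after payment €6,348.62.
Month 2: interest €67.72; balance after payment €6,195.63.
Month 3: interest €66.09; balance after payment €6,041.01.

€6,041.01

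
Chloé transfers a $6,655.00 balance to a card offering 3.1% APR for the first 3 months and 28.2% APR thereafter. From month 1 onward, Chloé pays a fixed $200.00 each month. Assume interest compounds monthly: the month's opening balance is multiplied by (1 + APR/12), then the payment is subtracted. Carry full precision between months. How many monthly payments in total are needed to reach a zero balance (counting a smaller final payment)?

58 payments

Promo months 1–3 at r₀ = 3.1%/12 = 0.00258333; months 4+ at r₁ = 28.2%/12 = 0.0235.
After month 3: iterate B ← B·(1+r₀) − $200.00 for 3 months → $6,105.16.
Then at r₁ with $200.00/mo: n₂ = −ln(1 − r₁·B/P)/ln(1+r₁) ≈ 54.40 → 55 more payments.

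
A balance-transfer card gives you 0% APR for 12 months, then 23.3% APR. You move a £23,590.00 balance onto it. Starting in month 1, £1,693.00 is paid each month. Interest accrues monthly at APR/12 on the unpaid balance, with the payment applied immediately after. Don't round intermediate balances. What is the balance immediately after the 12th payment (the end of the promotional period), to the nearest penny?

£3,274.00

Promo months 1–12 at r₀ = 0%/12 = 0; months 13+ at r₁ = 23.3%/12 = 0.0194167.
After month 12 (no interest yet): B = £23,590.00 − 12·£1,693.00 = £3,274.00.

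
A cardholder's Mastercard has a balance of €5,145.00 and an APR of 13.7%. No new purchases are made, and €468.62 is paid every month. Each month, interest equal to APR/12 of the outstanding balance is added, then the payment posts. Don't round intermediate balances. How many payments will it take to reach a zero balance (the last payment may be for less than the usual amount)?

Monthly rate r = 13.7%/12 = 1.14167% = 0.0114167.
Recurrence: B ← B·(1+r) − €468.62.
Month 1: interest €58.74; balance after payment €4,735.12.
Month 2: interest €54.06; balance after payment €4,320.56.
Closed form: n = −ln(1 − rB₀/P)/ln(1+r) = −ln(0.87466)/ln(1.01142) ≈ 11.797, so the balance reaches zero during payment 12.

12 payments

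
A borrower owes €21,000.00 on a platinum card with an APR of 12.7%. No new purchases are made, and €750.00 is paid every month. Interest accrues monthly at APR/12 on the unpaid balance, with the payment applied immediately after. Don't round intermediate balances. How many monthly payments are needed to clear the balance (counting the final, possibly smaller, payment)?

34 months

Monthly rate r = 12.7%/12 = 1.05833% = 0.0105833.
Recurrence: B ← B·(1+r) − €750.00.
Month 1: interest €222.25; balance after payment €20,472.25.
Month 2: interest €216.66; balance after payment €19,938.91.
Closed form: n = −ln(1 − rB₀/P)/ln(1+r) = −ln(0.70367)/ln(1.01058) ≈ 33.383, so the balance reaches zero during payment 34.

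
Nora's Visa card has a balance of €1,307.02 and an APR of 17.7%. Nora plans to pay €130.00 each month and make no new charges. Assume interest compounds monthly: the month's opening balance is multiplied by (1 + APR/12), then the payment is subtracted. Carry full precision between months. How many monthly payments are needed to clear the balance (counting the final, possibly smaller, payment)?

11 months

Monthly rate r = 17.7%/12 = 1.475% = 0.01475.
Recurrence: B ← B·(1+r) − €130.00.
Month 1: interest €19.28; balance after payment €1,196.30.
Month 2: interest €17.65; balance after payment €1,083.94.
Closed form: n = −ln(1 − rB₀/P)/ln(1+r) = −ln(0.8517)/ln(1.01475) ≈ 10.963, so the balance reaches zero during payment 11.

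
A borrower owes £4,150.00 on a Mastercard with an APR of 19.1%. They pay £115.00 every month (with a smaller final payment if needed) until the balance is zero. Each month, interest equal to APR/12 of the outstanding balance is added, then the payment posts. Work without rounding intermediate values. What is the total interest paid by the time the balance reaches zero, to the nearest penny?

£2,070.90

Monthly rate r = 19.1%/12 = 1.59167% = 0.0159167.
Payoff takes n = ⌈−ln(1 − rB₀/P)/ln(1+r)⌉ = ⌈54.094⌉ = 55 payments; the last is £10.90.
Total paid = 54·£115.00 + £10.90 = £6,220.90.
Total interest = total paid − principal = £6,220.90 − £4,150.00 = £2,070.90.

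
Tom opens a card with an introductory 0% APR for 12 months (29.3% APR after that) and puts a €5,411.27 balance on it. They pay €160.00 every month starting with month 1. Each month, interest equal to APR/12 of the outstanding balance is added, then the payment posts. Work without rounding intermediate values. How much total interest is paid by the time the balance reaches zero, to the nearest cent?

€1,556.34

Promo months 1–12 at r₀ = 0%/12 = 0; months 13+ at r₁ = 29.3%/12 = 0.0244167.
After month 12 (no interest yet): B = €5,411.27 − 12·€160.00 = €3,491.27.
Then at r₁ with €160.00/mo: n₂ = −ln(1 − r₁·B/P)/ln(1+r₁) ≈ 31.54 → 32 more payments.
Total paid = 43·€160.00 + €87.61 = €6,967.61; interest = €6,967.61 − €5,411.27 = €1,556.34.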